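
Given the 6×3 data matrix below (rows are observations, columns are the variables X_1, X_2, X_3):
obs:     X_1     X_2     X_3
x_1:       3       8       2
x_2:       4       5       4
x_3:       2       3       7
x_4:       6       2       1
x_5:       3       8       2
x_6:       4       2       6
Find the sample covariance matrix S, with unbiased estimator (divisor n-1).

Step 1 — column means:
  mean(X_1) = (3 + 4 + 2 + 6 + 3 + 4) / 6 = 22/6 = 3.6667
  mean(X_2) = (8 + 5 + 3 + 2 + 8 + 2) / 6 = 28/6 = 4.6667
  mean(X_3) = (2 + 4 + 7 + 1 + 2 + 6) / 6 = 22/6 = 3.6667

Step 2 — sample covariance S[i,j] = (1/(n-1)) · Σ_k (x_{k,i} - mean_i) · (x_{k,j} - mean_j), with n-1 = 5.
  S[X_1,X_1] = ((-0.6667)·(-0.6667) + (0.3333)·(0.3333) + (-1.6667)·(-1.6667) + (2.3333)·(2.3333) + (-0.6667)·(-0.6667) + (0.3333)·(0.3333)) / 5 = 9.3333/5 = 1.8667
  S[X_1,X_2] = ((-0.6667)·(3.3333) + (0.3333)·(0.3333) + (-1.6667)·(-1.6667) + (2.3333)·(-2.6667) + (-0.6667)·(3.3333) + (0.3333)·(-2.6667)) / 5 = -8.6667/5 = -1.7333
  S[X_1,X_3] = ((-0.6667)·(-1.6667) + (0.3333)·(0.3333) + (-1.6667)·(3.3333) + (2.3333)·(-2.6667) + (-0.6667)·(-1.6667) + (0.3333)·(2.3333)) / 5 = -8.6667/5 = -1.7333
  S[X_2,X_2] = ((3.3333)·(3.3333) + (0.3333)·(0.3333) + (-1.6667)·(-1.6667) + (-2.6667)·(-2.6667) + (3.3333)·(3.3333) + (-2.6667)·(-2.6667)) / 5 = 39.3333/5 = 7.8667
  S[X_2,X_3] = ((3.3333)·(-1.6667) + (0.3333)·(0.3333) + (-1.6667)·(3.3333) + (-2.6667)·(-2.6667) + (3.3333)·(-1.6667) + (-2.6667)·(2.3333)) / 5 = -15.6667/5 = -3.1333
  S[X_3,X_3] = ((-1.6667)·(-1.6667) + (0.3333)·(0.3333) + (3.3333)·(3.3333) + (-2.6667)·(-2.6667) + (-1.6667)·(-1.6667) + (2.3333)·(2.3333)) / 5 = 29.3333/5 = 5.8667

S is symmetric (S[j,i] = S[i,j]). Assembling:

S = [[1.8667, -1.7333, -1.7333],
 [-1.7333, 7.8667, -3.1333],
 [-1.7333, -3.1333, 5.8667]]


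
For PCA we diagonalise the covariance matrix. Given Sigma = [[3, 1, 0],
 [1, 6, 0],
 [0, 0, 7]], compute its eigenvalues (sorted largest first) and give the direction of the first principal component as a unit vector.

Step 1 — characteristic polynomial p(λ) = det(λI - Sigma) = λ³ - tr·λ² + c_1·λ - det, where tr = trace, c_1 = sum of the principal 2×2 minors, det = det(Sigma):
  tr = 3 + 6 + 7 = 16,
  c_1 = (3·6 - (1)²) + (3·7 - (0)²) + (6·7 - (0)²) = 17 + 21 + 42 = 80,
  det = 3·(6·7 - (0)²) - (1)·((1)·7 - (0)·(0)) + (0)·((1)·(0) - 6·(0)) = 3·(42) - (1)·(7) + (0)·(0) = 119.
  So p(λ) = λ³ - 16λ² + 80λ - 119.
Step 2 — look for an integer root (rational root theorem: any rational root is an integer divisor of 119). Testing λ = 7:
  p(7) = 343 - 784 + 560 - 119 = 0  ✓
  Dividing out (λ - 7): p(λ) = (λ - 7)(λ² - 9λ + 17).
Step 3 — remaining eigenvalues from the quadratic λ² - 9λ + 17 = 0:
  Δ = 9² - 4·17 = 81 - 68 = 13,  λ = (9 ± √13)/2 = (9 ± 3.6056)/2 ≈ 6.3028 or 2.6972.
  Sorted: λ_1 = 7,  λ_2 = 6.3028,  λ_3 = 2.6972  (check: sum = 16 = tr ✓).

Step 4 — unit eigenvector for λ_1 = 7: v spans the null space of (Sigma - λ_1 I), whose rows are
  r_1 = (-4, 1, 0),  r_2 = (1, -1, 0),  r_3 = (0, 0, 0).
  v is orthogonal to every row, so take v ∝ r_1 × r_2 = ((1)·(0) - (0)·(-1), (0)·(1) - (-4)·(0), (-4)·(-1) - (1)·(1)) = (0, 0, 3).
  Rescale (divide by 3): u = (0, 0, 1).
  ||u|| = √((0)² + (0)² + (1)²) = √(1) = 1,  v_1 = u/||u|| ≈ (0, 0, 1) (||v_1|| = 1).

λ_1 = 7,  λ_2 = 6.3028,  λ_3 = 2.6972;  v_1 ≈ (0, 0, 1)


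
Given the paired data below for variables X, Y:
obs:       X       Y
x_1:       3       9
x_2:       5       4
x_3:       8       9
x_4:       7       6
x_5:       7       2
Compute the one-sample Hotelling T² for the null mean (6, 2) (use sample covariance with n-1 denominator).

Step 1 — sample mean vector:
  mean(X) = (3 + 5 + 8 + 7 + 7) / 5 = 30/5 = 6
  mean(Y) = (9 + 4 + 9 + 6 + 2) / 5 = 30/5 = 6
  x̄ = (6, 6),  deviation x̄ - mu_0 = (6, 6) - (6, 2) = (0, 4).

Step 2 — sample covariance matrix, S[i,j] = (1/(n-1)) · Σ_k (x_{k,i} - mean_i) · (x_{k,j} - mean_j), divisor n-1 = 4:
  S[X,X] = ((-3)·(-3) + (-1)·(-1) + (2)·(2) + (1)·(1) + (1)·(1)) / 4 = 16/4 = 4
  S[X,Y] = ((-3)·(3) + (-1)·(-2) + (2)·(3) + (1)·(0) + (1)·(-4)) / 4 = -5/4 = -1.25
  S[Y,Y] = ((3)·(3) + (-2)·(-2) + (3)·(3) + (0)·(0) + (-4)·(-4)) / 4 = 38/4 = 9.5
  S = [[4, -1.25],
 [-1.25, 9.5]].

Step 3 — invert S. det(S) = 4·9.5 - (-1.25)² = 36.4375.
  S^{-1} = (1/det) · [[d, -b], [-b, a]] = [[0.2607, 0.0343],
 [0.0343, 0.1098]].

Step 4 — quadratic form (x̄ - mu_0)^T · S^{-1} · (x̄ - mu_0):
  S^{-1} · (x̄ - mu_0) = (0.1372, 0.4391),
  (x̄ - mu_0)^T · [...] = (0)·(0.1372) + (4)·(0.4391) = 1.7564.

Step 5 — scale by n: T² = 5 · 1.7564 = 8.7822.

T² ≈ 8.7822


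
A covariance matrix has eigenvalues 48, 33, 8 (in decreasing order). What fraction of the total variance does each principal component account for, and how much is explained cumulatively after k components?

Step 1 — total variance = trace(Sigma) = Σ λ_i = 48 + 33 + 8 = 89.

Step 2 — fraction explained by component i = λ_i / Σ λ:
  PC1: 48/89 = 0.5393
  PC2: 33/89 = 0.3708
  PC3: 8/89 = 0.0899

Step 3 — cumulative fraction after k components = (λ_1 + ... + λ_k) / Σ λ:
  k = 1: 48/89 = 0.5393
  k = 2: (48 + 33)/89 = 81/89 = 0.9101
  k = 3: (48 + 33 + 8)/89 = 89/89 = 1

Summary (fraction, with percent):

explained: PC1 0.5393 (53.93%), PC2 0.3708 (37.08%), PC3 0.0899 (8.99%);  cumulative: 0.5393, 0.9101, 1


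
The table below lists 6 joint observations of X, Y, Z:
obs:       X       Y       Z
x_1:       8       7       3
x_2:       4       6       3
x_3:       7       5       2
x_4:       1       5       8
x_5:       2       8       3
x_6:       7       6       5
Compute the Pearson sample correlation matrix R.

Step 1 — column means:
  mean(X) = (8 + 4 + 7 + 1 + 2 + 7) / 6 = 29/6 = 4.8333
  mean(Y) = (7 + 6 + 5 + 5 + 8 + 6) / 6 = 37/6 = 6.1667
  mean(Z) = (3 + 3 + 2 + 8 + 3 + 5) / 6 = 24/6 = 4

Step 2 — sample variances and covariances s[i,j] = (1/(n-1)) · Σ_k (x_{k,i} - mean_i) · (x_{k,j} - mean_j), with n-1 = 5:
  s[X,X] = ((3.1667)·(3.1667) + (-0.8333)·(-0.8333) + (2.1667)·(2.1667) + (-3.8333)·(-3.8333) + (-2.8333)·(-2.8333) + (2.1667)·(2.1667)) / 5 = 42.8333/5 = 8.5667
  s[X,Y] = ((3.1667)·(0.8333) + (-0.8333)·(-0.1667) + (2.1667)·(-1.1667) + (-3.8333)·(-1.1667) + (-2.8333)·(1.8333) + (2.1667)·(-0.1667)) / 5 = -0.8333/5 = -0.1667
  s[X,Z] = ((3.1667)·(-1) + (-0.8333)·(-1) + (2.1667)·(-2) + (-3.8333)·(4) + (-2.8333)·(-1) + (2.1667)·(1)) / 5 = -17/5 = -3.4
  s[Y,Y] = ((0.8333)·(0.8333) + (-0.1667)·(-0.1667) + (-1.1667)·(-1.1667) + (-1.1667)·(-1.1667) + (1.8333)·(1.8333) + (-0.1667)·(-0.1667)) / 5 = 6.8333/5 = 1.3667
  s[Y,Z] = ((0.8333)·(-1) + (-0.1667)·(-1) + (-1.1667)·(-2) + (-1.1667)·(4) + (1.8333)·(-1) + (-0.1667)·(1)) / 5 = -5/5 = -1
  s[Z,Z] = ((-1)·(-1) + (-1)·(-1) + (-2)·(-2) + (4)·(4) + (-1)·(-1) + (1)·(1)) / 5 = 24/5 = 4.8
  Sample standard deviations s_i = √(s[i,i]):
  s(X) = √(8.5667) = 2.9269
  s(Y) = √(1.3667) = 1.169
  s(Z) = √(4.8) = 2.1909

Step 3 — r_{ij} = s_{ij} / (s_i · s_j):
  r[X,X] = 1 (diagonal).
  r[X,Y] = -0.1667 / (2.9269 · 1.169) = -0.1667 / 3.4217 = -0.0487
  r[X,Z] = -3.4 / (2.9269 · 2.1909) = -3.4 / 6.4125 = -0.5302
  r[Y,Y] = 1 (diagonal).
  r[Y,Z] = -1 / (1.169 · 2.1909) = -1 / 2.5612 = -0.3904
  r[Z,Z] = 1 (diagonal).

R is symmetric with unit diagonal. Assembling:

R = [[1, -0.0487, -0.5302],
 [-0.0487, 1, -0.3904],
 [-0.5302, -0.3904, 1]]


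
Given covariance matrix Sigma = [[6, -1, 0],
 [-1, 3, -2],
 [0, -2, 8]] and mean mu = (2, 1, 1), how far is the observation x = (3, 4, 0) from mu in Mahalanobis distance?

Step 1 — centre the observation: (x - mu) = (1, 3, -1).

Step 2 — invert Sigma (cofactor / det for 3×3, or solve directly):
  Sigma^{-1} = [[0.1786, 0.0714, 0.0179],
 [0.0714, 0.4286, 0.1071],
 [0.0179, 0.1071, 0.1518]].

Step 3 — form the quadratic (x - mu)^T · Sigma^{-1} · (x - mu):
  Sigma^{-1} · (x - mu) = (0.375, 1.25, 0.1875).
  (x - mu)^T · [Sigma^{-1} · (x - mu)] = (1)·(0.375) + (3)·(1.25) + (-1)·(0.1875) = 3.9375.

Step 4 — take square root: d = √(3.9375) ≈ 1.9843.

d(x, mu) = √(3.9375) ≈ 1.9843


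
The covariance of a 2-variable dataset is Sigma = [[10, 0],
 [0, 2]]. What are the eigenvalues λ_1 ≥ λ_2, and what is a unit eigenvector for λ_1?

Step 1 — characteristic polynomial of 2×2 Sigma:
  det(Sigma - λI) = λ² - trace · λ + det = 0.
  trace = 10 + 2 = 12, det = 10·2 - (0)² = 20.
Step 2 — discriminant:
  Δ = trace² - 4·det = 144 - 80 = 64.
Step 3 — eigenvalues:
  λ = (trace ± √Δ)/2 = (12 ± 8)/2,
  λ_1 = 10,  λ_2 = 2.

Step 4 — unit eigenvector for λ_1: Sigma is diagonal, so its eigenvectors are the coordinate axes. λ_1 = 10 is the diagonal entry on the first coordinate axis, hence
  v_1 = (1, 0) (||v_1|| = 1).

λ_1 = 10,  λ_2 = 2;  v_1 ≈ (1, 0)


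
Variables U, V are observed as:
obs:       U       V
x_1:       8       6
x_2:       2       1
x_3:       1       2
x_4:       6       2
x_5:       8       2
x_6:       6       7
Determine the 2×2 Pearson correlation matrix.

Step 1 — column means:
  mean(U) = (8 + 2 + 1 + 6 + 8 + 6) / 6 = 31/6 = 5.1667
  mean(V) = (6 + 1 + 2 + 2 + 2 + 7) / 6 = 20/6 = 3.3333

Step 2 — sample variances and covariances s[i,j] = (1/(n-1)) · Σ_k (x_{k,i} - mean_i) · (x_{k,j} - mean_j), with n-1 = 5:
  s[U,U] = ((2.8333)·(2.8333) + (-3.1667)·(-3.1667) + (-4.1667)·(-4.1667) + (0.8333)·(0.8333) + (2.8333)·(2.8333) + (0.8333)·(0.8333)) / 5 = 44.8333/5 = 8.9667
  s[U,V] = ((2.8333)·(2.6667) + (-3.1667)·(-2.3333) + (-4.1667)·(-1.3333) + (0.8333)·(-1.3333) + (2.8333)·(-1.3333) + (0.8333)·(3.6667)) / 5 = 18.6667/5 = 3.7333
  s[V,V] = ((2.6667)·(2.6667) + (-2.3333)·(-2.3333) + (-1.3333)·(-1.3333) + (-1.3333)·(-1.3333) + (-1.3333)·(-1.3333) + (3.6667)·(3.6667)) / 5 = 31.3333/5 = 6.2667
  Sample standard deviations s_i = √(s[i,i]):
  s(U) = √(8.9667) = 2.9944
  s(V) = √(6.2667) = 2.5033

Step 3 — r_{ij} = s_{ij} / (s_i · s_j):
  r[U,U] = 1 (diagonal).
  r[U,V] = 3.7333 / (2.9944 · 2.5033) = 3.7333 / 7.4961 = 0.498
  r[V,V] = 1 (diagonal).

R is symmetric with unit diagonal. Assembling:

R = [[1, 0.498],
 [0.498, 1]]


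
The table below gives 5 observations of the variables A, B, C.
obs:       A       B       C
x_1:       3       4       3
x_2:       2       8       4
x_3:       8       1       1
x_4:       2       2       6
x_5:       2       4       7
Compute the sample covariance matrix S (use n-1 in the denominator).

Step 1 — column means:
  mean(A) = (3 + 2 + 8 + 2 + 2) / 5 = 17/5 = 3.4
  mean(B) = (4 + 8 + 1 + 2 + 4) / 5 = 19/5 = 3.8
  mean(C) = (3 + 4 + 1 + 6 + 7) / 5 = 21/5 = 4.2

Step 2 — sample covariance S[i,j] = (1/(n-1)) · Σ_k (x_{k,i} - mean_i) · (x_{k,j} - mean_j), with n-1 = 4.
  S[A,A] = ((-0.4)·(-0.4) + (-1.4)·(-1.4) + (4.6)·(4.6) + (-1.4)·(-1.4) + (-1.4)·(-1.4)) / 4 = 27.2/4 = 6.8
  S[A,B] = ((-0.4)·(0.2) + (-1.4)·(4.2) + (4.6)·(-2.8) + (-1.4)·(-1.8) + (-1.4)·(0.2)) / 4 = -16.6/4 = -4.15
  S[A,C] = ((-0.4)·(-1.2) + (-1.4)·(-0.2) + (4.6)·(-3.2) + (-1.4)·(1.8) + (-1.4)·(2.8)) / 4 = -20.4/4 = -5.1
  S[B,B] = ((0.2)·(0.2) + (4.2)·(4.2) + (-2.8)·(-2.8) + (-1.8)·(-1.8) + (0.2)·(0.2)) / 4 = 28.8/4 = 7.2
  S[B,C] = ((0.2)·(-1.2) + (4.2)·(-0.2) + (-2.8)·(-3.2) + (-1.8)·(1.8) + (0.2)·(2.8)) / 4 = 5.2/4 = 1.3
  S[C,C] = ((-1.2)·(-1.2) + (-0.2)·(-0.2) + (-3.2)·(-3.2) + (1.8)·(1.8) + (2.8)·(2.8)) / 4 = 22.8/4 = 5.7

S is symmetric (S[j,i] = S[i,j]). Assembling:

S = [[6.8, -4.15, -5.1],
 [-4.15, 7.2, 1.3],
 [-5.1, 1.3, 5.7]]


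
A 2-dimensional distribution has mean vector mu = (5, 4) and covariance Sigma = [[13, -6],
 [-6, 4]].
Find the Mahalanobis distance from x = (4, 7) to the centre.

Step 1 — centre the observation: (x - mu) = (-1, 3).

Step 2 — invert Sigma. det(Sigma) = 13·4 - (-6)² = 16.
  Sigma^{-1} = (1/det) · [[d, -b], [-b, a]] = [[0.25, 0.375],
 [0.375, 0.8125]].

Step 3 — form the quadratic (x - mu)^T · Sigma^{-1} · (x - mu):
  Sigma^{-1} · (x - mu) = (0.875, 2.0625).
  (x - mu)^T · [Sigma^{-1} · (x - mu)] = (-1)·(0.875) + (3)·(2.0625) = 5.3125.

Step 4 — take square root: d = √(5.3125) ≈ 2.3049.

d(x, mu) = √(5.3125) ≈ 2.3049


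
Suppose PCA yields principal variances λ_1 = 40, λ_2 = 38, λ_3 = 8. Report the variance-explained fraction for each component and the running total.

Step 1 — total variance = trace(Sigma) = Σ λ_i = 40 + 38 + 8 = 86.

Step 2 — fraction explained by component i = λ_i / Σ λ:
  PC1: 40/86 = 0.4651
  PC2: 38/86 = 0.4419
  PC3: 8/86 = 0.093

Step 3 — cumulative fraction after k components = (λ_1 + ... + λ_k) / Σ λ:
  k = 1: 40/86 = 0.4651
  k = 2: (40 + 38)/86 = 78/86 = 0.907
  k = 3: (40 + 38 + 8)/86 = 86/86 = 1

Summary (fraction, with percent):

explained: PC1 0.4651 (46.51%), PC2 0.4419 (44.19%), PC3 0.093 (9.3%);  cumulative: 0.4651, 0.907, 1


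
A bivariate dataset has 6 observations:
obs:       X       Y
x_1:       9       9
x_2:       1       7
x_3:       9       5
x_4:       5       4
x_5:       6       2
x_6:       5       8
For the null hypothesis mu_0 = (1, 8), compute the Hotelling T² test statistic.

Step 1 — sample mean vector:
  mean(X) = (9 + 1 + 9 + 5 + 6 + 5) / 6 = 35/6 = 5.8333
  mean(Y) = (9 + 7 + 5 + 4 + 2 + 8) / 6 = 35/6 = 5.8333
  x̄ = (5.8333, 5.8333),  deviation x̄ - mu_0 = (5.8333, 5.8333) - (1, 8) = (4.8333, -2.1667).

Step 2 — sample covariance matrix, S[i,j] = (1/(n-1)) · Σ_k (x_{k,i} - mean_i) · (x_{k,j} - mean_j), divisor n-1 = 5:
  S[X,X] = ((3.1667)·(3.1667) + (-4.8333)·(-4.8333) + (3.1667)·(3.1667) + (-0.8333)·(-0.8333) + (0.1667)·(0.1667) + (-0.8333)·(-0.8333)) / 5 = 44.8333/5 = 8.9667
  S[X,Y] = ((3.1667)·(3.1667) + (-4.8333)·(1.1667) + (3.1667)·(-0.8333) + (-0.8333)·(-1.8333) + (0.1667)·(-3.8333) + (-0.8333)·(2.1667)) / 5 = 0.8333/5 = 0.1667
  S[Y,Y] = ((3.1667)·(3.1667) + (1.1667)·(1.1667) + (-0.8333)·(-0.8333) + (-1.8333)·(-1.8333) + (-3.8333)·(-3.8333) + (2.1667)·(2.1667)) / 5 = 34.8333/5 = 6.9667
  S = [[8.9667, 0.1667],
 [0.1667, 6.9667]].

Step 3 — invert S. det(S) = 8.9667·6.9667 - (0.1667)² = 62.44.
  S^{-1} = (1/det) · [[d, -b], [-b, a]] = [[0.1116, -0.0027],
 [-0.0027, 0.1436]].

Step 4 — quadratic form (x̄ - mu_0)^T · S^{-1} · (x̄ - mu_0):
  S^{-1} · (x̄ - mu_0) = (0.5451, -0.324),
  (x̄ - mu_0)^T · [...] = (4.8333)·(0.5451) + (-2.1667)·(-0.324) = 3.3365.

Step 5 — scale by n: T² = 6 · 3.3365 = 20.0192.

T² ≈ 20.0192


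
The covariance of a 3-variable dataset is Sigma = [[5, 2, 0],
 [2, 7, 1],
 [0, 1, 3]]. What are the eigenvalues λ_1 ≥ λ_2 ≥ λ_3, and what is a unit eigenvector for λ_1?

Step 1 — characteristic polynomial p(λ) = det(λI - Sigma) = λ³ - tr·λ² + c_1·λ - det, where tr = trace, c_1 = sum of the principal 2×2 minors, det = det(Sigma):
  tr = 5 + 7 + 3 = 15,
  c_1 = (5·7 - (2)²) + (5·3 - (0)²) + (7·3 - (1)²) = 31 + 15 + 20 = 66,
  det = 5·(7·3 - (1)²) - (2)·((2)·3 - (1)·(0)) + (0)·((2)·(1) - 7·(0)) = 5·(20) - (2)·(6) + (0)·(2) = 88.
  So p(λ) = λ³ - 15λ² + 66λ - 88.
Step 2 — look for an integer root (rational root theorem: any rational root is an integer divisor of 88). Testing λ = 4:
  p(4) = 64 - 240 + 264 - 88 = 0  ✓
  Dividing out (λ - 4): p(λ) = (λ - 4)(λ² - 11λ + 22).
Step 3 — remaining eigenvalues from the quadratic λ² - 11λ + 22 = 0:
  Δ = 11² - 4·22 = 121 - 88 = 33,  λ = (11 ± √33)/2 = (11 ± 5.7446)/2 ≈ 8.3723 or 2.6277.
  Sorted: λ_1 = 8.3723,  λ_2 = 4,  λ_3 = 2.6277  (check: sum = 15 = tr ✓).

Step 4 — unit eigenvector for λ_1 ≈ 8.3723: v spans the null space of (Sigma - λ_1 I), whose rows are
  r_1 = (-3.3723, 2, 0),  r_2 = (2, -1.3723, 1),  r_3 = (0, 1, -5.3723).
  v is orthogonal to every row, so take v ∝ r_1 × r_2 = ((2)·(1) - (0)·(-1.3723), (0)·(2) - (-3.3723)·(1), (-3.3723)·(-1.3723) - (2)·(2)) ≈ (2, 3.3723, 0.6277).
  Let u = (2, 3.3723, 0.6277).
  ||u|| = √((2)² + (3.3723)² + (0.6277)²) = √(15.7663) ≈ 3.9707,  v_1 = u/||u|| ≈ (0.5037, 0.8493, 0.1581) (||v_1|| = 1).

λ_1 = 8.3723,  λ_2 = 4,  λ_3 = 2.6277;  v_1 ≈ (0.5037, 0.8493, 0.1581)


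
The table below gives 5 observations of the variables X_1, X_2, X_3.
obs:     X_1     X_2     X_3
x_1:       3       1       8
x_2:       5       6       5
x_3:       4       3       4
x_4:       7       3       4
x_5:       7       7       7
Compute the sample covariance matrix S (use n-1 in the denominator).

Step 1 — column means:
  mean(X_1) = (3 + 5 + 4 + 7 + 7) / 5 = 26/5 = 5.2
  mean(X_2) = (1 + 6 + 3 + 3 + 7) / 5 = 20/5 = 4
  mean(X_3) = (8 + 5 + 4 + 4 + 7) / 5 = 28/5 = 5.6

Step 2 — sample covariance S[i,j] = (1/(n-1)) · Σ_k (x_{k,i} - mean_i) · (x_{k,j} - mean_j), with n-1 = 4.
  S[X_1,X_1] = ((-2.2)·(-2.2) + (-0.2)·(-0.2) + (-1.2)·(-1.2) + (1.8)·(1.8) + (1.8)·(1.8)) / 4 = 12.8/4 = 3.2
  S[X_1,X_2] = ((-2.2)·(-3) + (-0.2)·(2) + (-1.2)·(-1) + (1.8)·(-1) + (1.8)·(3)) / 4 = 11/4 = 2.75
  S[X_1,X_3] = ((-2.2)·(2.4) + (-0.2)·(-0.6) + (-1.2)·(-1.6) + (1.8)·(-1.6) + (1.8)·(1.4)) / 4 = -3.6/4 = -0.9
  S[X_2,X_2] = ((-3)·(-3) + (2)·(2) + (-1)·(-1) + (-1)·(-1) + (3)·(3)) / 4 = 24/4 = 6
  S[X_2,X_3] = ((-3)·(2.4) + (2)·(-0.6) + (-1)·(-1.6) + (-1)·(-1.6) + (3)·(1.4)) / 4 = -1/4 = -0.25
  S[X_3,X_3] = ((2.4)·(2.4) + (-0.6)·(-0.6) + (-1.6)·(-1.6) + (-1.6)·(-1.6) + (1.4)·(1.4)) / 4 = 13.2/4 = 3.3

S is symmetric (S[j,i] = S[i,j]). Assembling:

S = [[3.2, 2.75, -0.9],
 [2.75, 6, -0.25],
 [-0.9, -0.25, 3.3]]


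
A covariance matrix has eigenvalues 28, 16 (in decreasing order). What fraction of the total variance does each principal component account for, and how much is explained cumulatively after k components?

Step 1 — total variance = trace(Sigma) = Σ λ_i = 28 + 16 = 44.

Step 2 — fraction explained by component i = λ_i / Σ λ:
  PC1: 28/44 = 0.6364
  PC2: 16/44 = 0.3636

Step 3 — cumulative fraction after k components = (λ_1 + ... + λ_k) / Σ λ:
  k = 1: 28/44 = 0.6364
  k = 2: (28 + 16)/44 = 44/44 = 1

Summary (fraction, with percent):

explained: PC1 0.6364 (63.64%), PC2 0.3636 (36.36%);  cumulative: 0.6364, 1


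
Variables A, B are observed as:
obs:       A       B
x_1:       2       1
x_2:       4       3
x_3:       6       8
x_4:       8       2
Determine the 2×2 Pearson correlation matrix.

Step 1 — column means:
  mean(A) = (2 + 4 + 6 + 8) / 4 = 20/4 = 5
  mean(B) = (1 + 3 + 8 + 2) / 4 = 14/4 = 3.5

Step 2 — sample variances and covariances s[i,j] = (1/(n-1)) · Σ_k (x_{k,i} - mean_i) · (x_{k,j} - mean_j), with n-1 = 3:
  s[A,A] = ((-3)·(-3) + (-1)·(-1) + (1)·(1) + (3)·(3)) / 3 = 20/3 = 6.6667
  s[A,B] = ((-3)·(-2.5) + (-1)·(-0.5) + (1)·(4.5) + (3)·(-1.5)) / 3 = 8/3 = 2.6667
  s[B,B] = ((-2.5)·(-2.5) + (-0.5)·(-0.5) + (4.5)·(4.5) + (-1.5)·(-1.5)) / 3 = 29/3 = 9.6667
  Sample standard deviations s_i = √(s[i,i]):
  s(A) = √(6.6667) = 2.582
  s(B) = √(9.6667) = 3.1091

Step 3 — r_{ij} = s_{ij} / (s_i · s_j):
  r[A,A] = 1 (diagonal).
  r[A,B] = 2.6667 / (2.582 · 3.1091) = 2.6667 / 8.0277 = 0.3322
  r[B,B] = 1 (diagonal).

R is symmetric with unit diagonal. Assembling:

R = [[1, 0.3322],
 [0.3322, 1]]


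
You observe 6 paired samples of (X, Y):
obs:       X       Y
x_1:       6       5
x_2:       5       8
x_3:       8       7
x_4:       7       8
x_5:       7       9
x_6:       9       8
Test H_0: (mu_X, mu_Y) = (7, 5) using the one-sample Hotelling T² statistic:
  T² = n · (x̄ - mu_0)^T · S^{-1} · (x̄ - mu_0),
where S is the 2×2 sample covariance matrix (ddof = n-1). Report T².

Step 1 — sample mean vector:
  mean(X) = (6 + 5 + 8 + 7 + 7 + 9) / 6 = 42/6 = 7
  mean(Y) = (5 + 8 + 7 + 8 + 9 + 8) / 6 = 45/6 = 7.5
  x̄ = (7, 7.5),  deviation x̄ - mu_0 = (7, 7.5) - (7, 5) = (0, 2.5).

Step 2 — sample covariance matrix, S[i,j] = (1/(n-1)) · Σ_k (x_{k,i} - mean_i) · (x_{k,j} - mean_j), divisor n-1 = 5:
  S[X,X] = ((-1)·(-1) + (-2)·(-2) + (1)·(1) + (0)·(0) + (0)·(0) + (2)·(2)) / 5 = 10/5 = 2
  S[X,Y] = ((-1)·(-2.5) + (-2)·(0.5) + (1)·(-0.5) + (0)·(0.5) + (0)·(1.5) + (2)·(0.5)) / 5 = 2/5 = 0.4
  S[Y,Y] = ((-2.5)·(-2.5) + (0.5)·(0.5) + (-0.5)·(-0.5) + (0.5)·(0.5) + (1.5)·(1.5) + (0.5)·(0.5)) / 5 = 9.5/5 = 1.9
  S = [[2, 0.4],
 [0.4, 1.9]].

Step 3 — invert S. det(S) = 2·1.9 - (0.4)² = 3.64.
  S^{-1} = (1/det) · [[d, -b], [-b, a]] = [[0.522, -0.1099],
 [-0.1099, 0.5495]].

Step 4 — quadratic form (x̄ - mu_0)^T · S^{-1} · (x̄ - mu_0):
  S^{-1} · (x̄ - mu_0) = (-0.2747, 1.3736),
  (x̄ - mu_0)^T · [...] = (0)·(-0.2747) + (2.5)·(1.3736) = 3.4341.

Step 5 — scale by n: T² = 6 · 3.4341 = 20.6044.

T² ≈ 20.6044


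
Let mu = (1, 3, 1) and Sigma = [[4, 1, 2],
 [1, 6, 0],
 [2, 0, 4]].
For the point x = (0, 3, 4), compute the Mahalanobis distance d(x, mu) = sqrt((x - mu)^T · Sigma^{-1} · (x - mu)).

Step 1 — centre the observation: (x - mu) = (-1, 0, 3).

Step 2 — invert Sigma (cofactor / det for 3×3, or solve directly):
  Sigma^{-1} = [[0.3529, -0.0588, -0.1765],
 [-0.0588, 0.1765, 0.0294],
 [-0.1765, 0.0294, 0.3382]].

Step 3 — form the quadratic (x - mu)^T · Sigma^{-1} · (x - mu):
  Sigma^{-1} · (x - mu) = (-0.8824, 0.1471, 1.1912).
  (x - mu)^T · [Sigma^{-1} · (x - mu)] = (-1)·(-0.8824) + (0)·(0.1471) + (3)·(1.1912) = 4.4559.

Step 4 — take square root: d = √(4.4559) ≈ 2.1109.

d(x, mu) = √(4.4559) ≈ 2.1109


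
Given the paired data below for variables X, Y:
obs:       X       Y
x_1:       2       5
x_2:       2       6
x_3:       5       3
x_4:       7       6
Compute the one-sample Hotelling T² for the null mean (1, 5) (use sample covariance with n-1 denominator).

Step 1 — sample mean vector:
  mean(X) = (2 + 2 + 5 + 7) / 4 = 16/4 = 4
  mean(Y) = (5 + 6 + 3 + 6) / 4 = 20/4 = 5
  x̄ = (4, 5),  deviation x̄ - mu_0 = (4, 5) - (1, 5) = (3, 0).

Step 2 — sample covariance matrix, S[i,j] = (1/(n-1)) · Σ_k (x_{k,i} - mean_i) · (x_{k,j} - mean_j), divisor n-1 = 3:
  S[X,X] = ((-2)·(-2) + (-2)·(-2) + (1)·(1) + (3)·(3)) / 3 = 18/3 = 6
  S[X,Y] = ((-2)·(0) + (-2)·(1) + (1)·(-2) + (3)·(1)) / 3 = -1/3 = -0.3333
  S[Y,Y] = ((0)·(0) + (1)·(1) + (-2)·(-2) + (1)·(1)) / 3 = 6/3 = 2
  S = [[6, -0.3333],
 [-0.3333, 2]].

Step 3 — invert S. det(S) = 6·2 - (-0.3333)² = 11.8889.
  S^{-1} = (1/det) · [[d, -b], [-b, a]] = [[0.1682, 0.028],
 [0.028, 0.5047]].

Step 4 — quadratic form (x̄ - mu_0)^T · S^{-1} · (x̄ - mu_0):
  S^{-1} · (x̄ - mu_0) = (0.5047, 0.0841),
  (x̄ - mu_0)^T · [...] = (3)·(0.5047) + (0)·(0.0841) = 1.514.

Step 5 — scale by n: T² = 4 · 1.514 = 6.0561.

T² ≈ 6.0561


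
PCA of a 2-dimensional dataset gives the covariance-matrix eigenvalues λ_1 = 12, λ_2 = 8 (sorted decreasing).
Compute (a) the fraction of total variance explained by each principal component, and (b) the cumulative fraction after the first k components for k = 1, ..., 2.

Step 1 — total variance = trace(Sigma) = Σ λ_i = 12 + 8 = 20.

Step 2 — fraction explained by component i = λ_i / Σ λ:
  PC1: 12/20 = 0.6
  PC2: 8/20 = 0.4

Step 3 — cumulative fraction after k components = (λ_1 + ... + λ_k) / Σ λ:
  k = 1: 12/20 = 0.6
  k = 2: (12 + 8)/20 = 20/20 = 1

Summary (fraction, with percent):

explained: PC1 0.6 (60%), PC2 0.4 (40%);  cumulative: 0.6, 1


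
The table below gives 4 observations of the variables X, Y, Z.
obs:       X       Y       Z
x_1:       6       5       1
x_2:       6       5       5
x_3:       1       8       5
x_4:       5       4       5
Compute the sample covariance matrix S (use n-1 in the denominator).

Step 1 — column means:
  mean(X) = (6 + 6 + 1 + 5) / 4 = 18/4 = 4.5
  mean(Y) = (5 + 5 + 8 + 4) / 4 = 22/4 = 5.5
  mean(Z) = (1 + 5 + 5 + 5) / 4 = 16/4 = 4

Step 2 — sample covariance S[i,j] = (1/(n-1)) · Σ_k (x_{k,i} - mean_i) · (x_{k,j} - mean_j), with n-1 = 3.
  S[X,X] = ((1.5)·(1.5) + (1.5)·(1.5) + (-3.5)·(-3.5) + (0.5)·(0.5)) / 3 = 17/3 = 5.6667
  S[X,Y] = ((1.5)·(-0.5) + (1.5)·(-0.5) + (-3.5)·(2.5) + (0.5)·(-1.5)) / 3 = -11/3 = -3.6667
  S[X,Z] = ((1.5)·(-3) + (1.5)·(1) + (-3.5)·(1) + (0.5)·(1)) / 3 = -6/3 = -2
  S[Y,Y] = ((-0.5)·(-0.5) + (-0.5)·(-0.5) + (2.5)·(2.5) + (-1.5)·(-1.5)) / 3 = 9/3 = 3
  S[Y,Z] = ((-0.5)·(-3) + (-0.5)·(1) + (2.5)·(1) + (-1.5)·(1)) / 3 = 2/3 = 0.6667
  S[Z,Z] = ((-3)·(-3) + (1)·(1) + (1)·(1) + (1)·(1)) / 3 = 12/3 = 4

S is symmetric (S[j,i] = S[i,j]). Assembling:

S = [[5.6667, -3.6667, -2],
 [-3.6667, 3, 0.6667],
 [-2, 0.6667, 4]]


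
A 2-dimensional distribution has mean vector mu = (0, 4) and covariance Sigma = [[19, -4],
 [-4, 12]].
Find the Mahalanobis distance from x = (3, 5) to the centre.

Step 1 — centre the observation: (x - mu) = (3, 1).

Step 2 — invert Sigma. det(Sigma) = 19·12 - (-4)² = 212.
  Sigma^{-1} = (1/det) · [[d, -b], [-b, a]] = [[0.0566, 0.0189],
 [0.0189, 0.0896]].

Step 3 — form the quadratic (x - mu)^T · Sigma^{-1} · (x - mu):
  Sigma^{-1} · (x - mu) = (0.1887, 0.1462).
  (x - mu)^T · [Sigma^{-1} · (x - mu)] = (3)·(0.1887) + (1)·(0.1462) = 0.7123.

Step 4 — take square root: d = √(0.7123) ≈ 0.844.

d(x, mu) = √(0.7123) ≈ 0.844


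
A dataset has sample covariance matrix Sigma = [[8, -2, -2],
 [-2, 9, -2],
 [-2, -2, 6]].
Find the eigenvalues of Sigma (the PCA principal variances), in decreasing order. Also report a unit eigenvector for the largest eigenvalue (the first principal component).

Step 1 — characteristic polynomial p(λ) = det(λI - Sigma) = λ³ - tr·λ² + c_1·λ - det, where tr = trace, c_1 = sum of the principal 2×2 minors, det = det(Sigma):
  tr = 8 + 9 + 6 = 23,
  c_1 = (8·9 - (-2)²) + (8·6 - (-2)²) + (9·6 - (-2)²) = 68 + 44 + 50 = 162,
  det = 8·(9·6 - (-2)²) - (-2)·((-2)·6 - (-2)·(-2)) + (-2)·((-2)·(-2) - 9·(-2)) = 8·(50) - (-2)·(-16) + (-2)·(22) = 324.
  So p(λ) = λ³ - 23λ² + 162λ - 324.
Step 2 — look for an integer root (rational root theorem: any rational root is an integer divisor of 324). Testing λ = 9:
  p(9) = 729 - 1863 + 1458 - 324 = 0  ✓
  Dividing out (λ - 9): p(λ) = (λ - 9)(λ² - 14λ + 36).
Step 3 — remaining eigenvalues from the quadratic λ² - 14λ + 36 = 0:
  Δ = 14² - 4·36 = 196 - 144 = 52,  λ = (14 ± √52)/2 = (14 ± 7.2111)/2 ≈ 10.6056 or 3.3944.
  Sorted: λ_1 = 10.6056,  λ_2 = 9,  λ_3 = 3.3944  (check: sum = 23 = tr ✓).

Step 4 — unit eigenvector for λ_1 ≈ 10.6056: v spans the null space of (Sigma - λ_1 I), whose rows are
  r_1 = (-2.6056, -2, -2),  r_2 = (-2, -1.6056, -2),  r_3 = (-2, -2, -4.6056).
  v is orthogonal to every row, so take v ∝ r_1 × r_2 = ((-2)·(-2) - (-2)·(-1.6056), (-2)·(-2) - (-2.6056)·(-2), (-2.6056)·(-1.6056) - (-2)·(-2)) ≈ (0.7889, -1.2111, 0.1833).
  Let u = (0.7889, -1.2111, 0.1833).
  ||u|| = √((0.7889)² + (-1.2111)² + (0.1833)²) = √(2.1227) ≈ 1.457,  v_1 = u/||u|| ≈ (0.5415, -0.8313, 0.1258) (||v_1|| = 1).

λ_1 = 10.6056,  λ_2 = 9,  λ_3 = 3.3944;  v_1 ≈ (0.5415, -0.8313, 0.1258)


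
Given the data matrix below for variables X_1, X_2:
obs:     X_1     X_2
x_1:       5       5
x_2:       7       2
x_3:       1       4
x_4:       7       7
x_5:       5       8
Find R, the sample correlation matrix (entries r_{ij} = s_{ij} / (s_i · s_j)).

Step 1 — column means:
  mean(X_1) = (5 + 7 + 1 + 7 + 5) / 5 = 25/5 = 5
  mean(X_2) = (5 + 2 + 4 + 7 + 8) / 5 = 26/5 = 5.2

Step 2 — sample variances and covariances s[i,j] = (1/(n-1)) · Σ_k (x_{k,i} - mean_i) · (x_{k,j} - mean_j), with n-1 = 4:
  s[X_1,X_1] = ((0)·(0) + (2)·(2) + (-4)·(-4) + (2)·(2) + (0)·(0)) / 4 = 24/4 = 6
  s[X_1,X_2] = ((0)·(-0.2) + (2)·(-3.2) + (-4)·(-1.2) + (2)·(1.8) + (0)·(2.8)) / 4 = 2/4 = 0.5
  s[X_2,X_2] = ((-0.2)·(-0.2) + (-3.2)·(-3.2) + (-1.2)·(-1.2) + (1.8)·(1.8) + (2.8)·(2.8)) / 4 = 22.8/4 = 5.7
  Sample standard deviations s_i = √(s[i,i]):
  s(X_1) = √(6) = 2.4495
  s(X_2) = √(5.7) = 2.3875

Step 3 — r_{ij} = s_{ij} / (s_i · s_j):
  r[X_1,X_1] = 1 (diagonal).
  r[X_1,X_2] = 0.5 / (2.4495 · 2.3875) = 0.5 / 5.8481 = 0.0855
  r[X_2,X_2] = 1 (diagonal).

R is symmetric with unit diagonal. Assembling:

R = [[1, 0.0855],
 [0.0855, 1]]


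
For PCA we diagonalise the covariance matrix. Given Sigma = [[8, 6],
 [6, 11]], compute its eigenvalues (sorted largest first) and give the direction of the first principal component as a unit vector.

Step 1 — characteristic polynomial of 2×2 Sigma:
  det(Sigma - λI) = λ² - trace · λ + det = 0.
  trace = 8 + 11 = 19, det = 8·11 - (6)² = 52.
Step 2 — discriminant:
  Δ = trace² - 4·det = 361 - 208 = 153.
Step 3 — eigenvalues:
  λ = (trace ± √Δ)/2 = (19 ± 12.3693)/2,
  λ_1 = 15.6847,  λ_2 = 3.3153.

Step 4 — unit eigenvector for λ_1: solve (Sigma - λ_1 I)v = 0. First row:
  (8 - 15.6847)·v_x + (6)·v_y = 0, i.e. (-7.6847)·v_x + (6)·v_y = 0,
  so v ∝ (b, λ_1 - a) = (6, 7.6847) = u.
  ||u|| = √((6)² + (7.6847)²) = √(95.054) ≈ 9.7496,
  v_1 = u/||u|| ≈ (0.6154, 0.7882) (||v_1|| = 1).

λ_1 = 15.6847,  λ_2 = 3.3153;  v_1 ≈ (0.6154, 0.7882)


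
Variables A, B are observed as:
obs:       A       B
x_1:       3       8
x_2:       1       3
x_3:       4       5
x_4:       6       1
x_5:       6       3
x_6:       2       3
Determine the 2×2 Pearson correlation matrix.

Step 1 — column means:
  mean(A) = (3 + 1 + 4 + 6 + 6 + 2) / 6 = 22/6 = 3.6667
  mean(B) = (8 + 3 + 5 + 1 + 3 + 3) / 6 = 23/6 = 3.8333

Step 2 — sample variances and covariances s[i,j] = (1/(n-1)) · Σ_k (x_{k,i} - mean_i) · (x_{k,j} - mean_j), with n-1 = 5:
  s[A,A] = ((-0.6667)·(-0.6667) + (-2.6667)·(-2.6667) + (0.3333)·(0.3333) + (2.3333)·(2.3333) + (2.3333)·(2.3333) + (-1.6667)·(-1.6667)) / 5 = 21.3333/5 = 4.2667
  s[A,B] = ((-0.6667)·(4.1667) + (-2.6667)·(-0.8333) + (0.3333)·(1.1667) + (2.3333)·(-2.8333) + (2.3333)·(-0.8333) + (-1.6667)·(-0.8333)) / 5 = -7.3333/5 = -1.4667
  s[B,B] = ((4.1667)·(4.1667) + (-0.8333)·(-0.8333) + (1.1667)·(1.1667) + (-2.8333)·(-2.8333) + (-0.8333)·(-0.8333) + (-0.8333)·(-0.8333)) / 5 = 28.8333/5 = 5.7667
  Sample standard deviations s_i = √(s[i,i]):
  s(A) = √(4.2667) = 2.0656
  s(B) = √(5.7667) = 2.4014

Step 3 — r_{ij} = s_{ij} / (s_i · s_j):
  r[A,A] = 1 (diagonal).
  r[A,B] = -1.4667 / (2.0656 · 2.4014) = -1.4667 / 4.9603 = -0.2957
  r[B,B] = 1 (diagonal).

R is symmetric with unit diagonal. Assembling:

R = [[1, -0.2957],
 [-0.2957, 1]]


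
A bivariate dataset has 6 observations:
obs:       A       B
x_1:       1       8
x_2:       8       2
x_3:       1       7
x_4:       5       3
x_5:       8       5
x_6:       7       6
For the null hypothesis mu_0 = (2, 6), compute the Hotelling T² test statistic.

Step 1 — sample mean vector:
  mean(A) = (1 + 8 + 1 + 5 + 8 + 7) / 6 = 30/6 = 5
  mean(B) = (8 + 2 + 7 + 3 + 5 + 6) / 6 = 31/6 = 5.1667
  x̄ = (5, 5.1667),  deviation x̄ - mu_0 = (5, 5.1667) - (2, 6) = (3, -0.8333).

Step 2 — sample covariance matrix, S[i,j] = (1/(n-1)) · Σ_k (x_{k,i} - mean_i) · (x_{k,j} - mean_j), divisor n-1 = 5:
  S[A,A] = ((-4)·(-4) + (3)·(3) + (-4)·(-4) + (0)·(0) + (3)·(3) + (2)·(2)) / 5 = 54/5 = 10.8
  S[A,B] = ((-4)·(2.8333) + (3)·(-3.1667) + (-4)·(1.8333) + (0)·(-2.1667) + (3)·(-0.1667) + (2)·(0.8333)) / 5 = -27/5 = -5.4
  S[B,B] = ((2.8333)·(2.8333) + (-3.1667)·(-3.1667) + (1.8333)·(1.8333) + (-2.1667)·(-2.1667) + (-0.1667)·(-0.1667) + (0.8333)·(0.8333)) / 5 = 26.8333/5 = 5.3667
  S = [[10.8, -5.4],
 [-5.4, 5.3667]].

Step 3 — invert S. det(S) = 10.8·5.3667 - (-5.4)² = 28.8.
  S^{-1} = (1/det) · [[d, -b], [-b, a]] = [[0.1863, 0.1875],
 [0.1875, 0.375]].

Step 4 — quadratic form (x̄ - mu_0)^T · S^{-1} · (x̄ - mu_0):
  S^{-1} · (x̄ - mu_0) = (0.4028, 0.25),
  (x̄ - mu_0)^T · [...] = (3)·(0.4028) + (-0.8333)·(0.25) = 1.

Step 5 — scale by n: T² = 6 · 1 = 6.

T² ≈ 6


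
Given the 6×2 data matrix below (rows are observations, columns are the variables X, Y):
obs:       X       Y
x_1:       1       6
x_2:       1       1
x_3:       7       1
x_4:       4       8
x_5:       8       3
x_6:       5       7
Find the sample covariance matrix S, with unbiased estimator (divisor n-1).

Step 1 — column means:
  mean(X) = (1 + 1 + 7 + 4 + 8 + 5) / 6 = 26/6 = 4.3333
  mean(Y) = (6 + 1 + 1 + 8 + 3 + 7) / 6 = 26/6 = 4.3333

Step 2 — sample covariance S[i,j] = (1/(n-1)) · Σ_k (x_{k,i} - mean_i) · (x_{k,j} - mean_j), with n-1 = 5.
  S[X,X] = ((-3.3333)·(-3.3333) + (-3.3333)·(-3.3333) + (2.6667)·(2.6667) + (-0.3333)·(-0.3333) + (3.6667)·(3.6667) + (0.6667)·(0.6667)) / 5 = 43.3333/5 = 8.6667
  S[X,Y] = ((-3.3333)·(1.6667) + (-3.3333)·(-3.3333) + (2.6667)·(-3.3333) + (-0.3333)·(3.6667) + (3.6667)·(-1.3333) + (0.6667)·(2.6667)) / 5 = -7.6667/5 = -1.5333
  S[Y,Y] = ((1.6667)·(1.6667) + (-3.3333)·(-3.3333) + (-3.3333)·(-3.3333) + (3.6667)·(3.6667) + (-1.3333)·(-1.3333) + (2.6667)·(2.6667)) / 5 = 47.3333/5 = 9.4667

S is symmetric (S[j,i] = S[i,j]). Assembling:

S = [[8.6667, -1.5333],
 [-1.5333, 9.4667]]


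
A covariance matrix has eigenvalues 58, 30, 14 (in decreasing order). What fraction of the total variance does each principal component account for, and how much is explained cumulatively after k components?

Step 1 — total variance = trace(Sigma) = Σ λ_i = 58 + 30 + 14 = 102.

Step 2 — fraction explained by component i = λ_i / Σ λ:
  PC1: 58/102 = 0.5686
  PC2: 30/102 = 0.2941
  PC3: 14/102 = 0.1373

Step 3 — cumulative fraction after k components = (λ_1 + ... + λ_k) / Σ λ:
  k = 1: 58/102 = 0.5686
  k = 2: (58 + 30)/102 = 88/102 = 0.8627
  k = 3: (58 + 30 + 14)/102 = 102/102 = 1

Summary (fraction, with percent):

explained: PC1 0.5686 (56.86%), PC2 0.2941 (29.41%), PC3 0.1373 (13.73%);  cumulative: 0.5686, 0.8627, 1


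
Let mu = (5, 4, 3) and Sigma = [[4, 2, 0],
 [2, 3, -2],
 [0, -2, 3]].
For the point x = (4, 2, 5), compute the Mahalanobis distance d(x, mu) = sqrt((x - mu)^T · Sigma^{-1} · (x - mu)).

Step 1 — centre the observation: (x - mu) = (-1, -2, 2).

Step 2 — invert Sigma (cofactor / det for 3×3, or solve directly):
  Sigma^{-1} = [[0.625, -0.75, -0.5],
 [-0.75, 1.5, 1],
 [-0.5, 1, 1]].

Step 3 — form the quadratic (x - mu)^T · Sigma^{-1} · (x - mu):
  Sigma^{-1} · (x - mu) = (-0.125, -0.25, 0.5).
  (x - mu)^T · [Sigma^{-1} · (x - mu)] = (-1)·(-0.125) + (-2)·(-0.25) + (2)·(0.5) = 1.625.

Step 4 — take square root: d = √(1.625) ≈ 1.2748.

d(x, mu) = √(1.625) ≈ 1.2748


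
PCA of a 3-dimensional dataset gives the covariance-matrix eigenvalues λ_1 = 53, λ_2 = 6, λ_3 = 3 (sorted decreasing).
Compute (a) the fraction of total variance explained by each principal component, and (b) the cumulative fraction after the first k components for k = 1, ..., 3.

Step 1 — total variance = trace(Sigma) = Σ λ_i = 53 + 6 + 3 = 62.

Step 2 — fraction explained by component i = λ_i / Σ λ:
  PC1: 53/62 = 0.8548
  PC2: 6/62 = 0.0968
  PC3: 3/62 = 0.0484

Step 3 — cumulative fraction after k components = (λ_1 + ... + λ_k) / Σ λ:
  k = 1: 53/62 = 0.8548
  k = 2: (53 + 6)/62 = 59/62 = 0.9516
  k = 3: (53 + 6 + 3)/62 = 62/62 = 1

Summary (fraction, with percent):

explained: PC1 0.8548 (85.48%), PC2 0.0968 (9.68%), PC3 0.0484 (4.84%);  cumulative: 0.8548, 0.9516, 1


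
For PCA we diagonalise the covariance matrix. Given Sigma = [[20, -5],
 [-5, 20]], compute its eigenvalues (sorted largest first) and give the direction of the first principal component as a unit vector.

Step 1 — characteristic polynomial of 2×2 Sigma:
  det(Sigma - λI) = λ² - trace · λ + det = 0.
  trace = 20 + 20 = 40, det = 20·20 - (-5)² = 375.
Step 2 — discriminant:
  Δ = trace² - 4·det = 1600 - 1500 = 100.
Step 3 — eigenvalues:
  λ = (trace ± √Δ)/2 = (40 ± 10)/2,
  λ_1 = 25,  λ_2 = 15.

Step 4 — unit eigenvector for λ_1: solve (Sigma - λ_1 I)v = 0. First row:
  (20 - 25)·v_x + (-5)·v_y = 0, i.e. (-5)·v_x + (-5)·v_y = 0,
  so v ∝ (b, λ_1 - a) = (-5, 5); multiply by -1 so the first entry is positive: u = (5, -5).
  ||u|| = √((5)² + (-5)²) = √(50) ≈ 7.0711,
  v_1 = u/||u|| ≈ (0.7071, -0.7071) (||v_1|| = 1).

λ_1 = 25,  λ_2 = 15;  v_1 ≈ (0.7071, -0.7071)


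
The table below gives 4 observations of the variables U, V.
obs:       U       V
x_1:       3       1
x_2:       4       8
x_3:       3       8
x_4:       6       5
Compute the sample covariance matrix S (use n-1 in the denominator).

Step 1 — column means:
  mean(U) = (3 + 4 + 3 + 6) / 4 = 16/4 = 4
  mean(V) = (1 + 8 + 8 + 5) / 4 = 22/4 = 5.5

Step 2 — sample covariance S[i,j] = (1/(n-1)) · Σ_k (x_{k,i} - mean_i) · (x_{k,j} - mean_j), with n-1 = 3.
  S[U,U] = ((-1)·(-1) + (0)·(0) + (-1)·(-1) + (2)·(2)) / 3 = 6/3 = 2
  S[U,V] = ((-1)·(-4.5) + (0)·(2.5) + (-1)·(2.5) + (2)·(-0.5)) / 3 = 1/3 = 0.3333
  S[V,V] = ((-4.5)·(-4.5) + (2.5)·(2.5) + (2.5)·(2.5) + (-0.5)·(-0.5)) / 3 = 33/3 = 11

S is symmetric (S[j,i] = S[i,j]). Assembling:

S = [[2, 0.3333],
 [0.3333, 11]]


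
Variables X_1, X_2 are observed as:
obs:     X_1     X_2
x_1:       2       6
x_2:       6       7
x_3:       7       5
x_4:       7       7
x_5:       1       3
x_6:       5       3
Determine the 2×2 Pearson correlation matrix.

Step 1 — column means:
  mean(X_1) = (2 + 6 + 7 + 7 + 1 + 5) / 6 = 28/6 = 4.6667
  mean(X_2) = (6 + 7 + 5 + 7 + 3 + 3) / 6 = 31/6 = 5.1667

Step 2 — sample variances and covariances s[i,j] = (1/(n-1)) · Σ_k (x_{k,i} - mean_i) · (x_{k,j} - mean_j), with n-1 = 5:
  s[X_1,X_1] = ((-2.6667)·(-2.6667) + (1.3333)·(1.3333) + (2.3333)·(2.3333) + (2.3333)·(2.3333) + (-3.6667)·(-3.6667) + (0.3333)·(0.3333)) / 5 = 33.3333/5 = 6.6667
  s[X_1,X_2] = ((-2.6667)·(0.8333) + (1.3333)·(1.8333) + (2.3333)·(-0.1667) + (2.3333)·(1.8333) + (-3.6667)·(-2.1667) + (0.3333)·(-2.1667)) / 5 = 11.3333/5 = 2.2667
  s[X_2,X_2] = ((0.8333)·(0.8333) + (1.8333)·(1.8333) + (-0.1667)·(-0.1667) + (1.8333)·(1.8333) + (-2.1667)·(-2.1667) + (-2.1667)·(-2.1667)) / 5 = 16.8333/5 = 3.3667
  Sample standard deviations s_i = √(s[i,i]):
  s(X_1) = √(6.6667) = 2.582
  s(X_2) = √(3.3667) = 1.8348

Step 3 — r_{ij} = s_{ij} / (s_i · s_j):
  r[X_1,X_1] = 1 (diagonal).
  r[X_1,X_2] = 2.2667 / (2.582 · 1.8348) = 2.2667 / 4.7376 = 0.4784
  r[X_2,X_2] = 1 (diagonal).

R is symmetric with unit diagonal. Assembling:

R = [[1, 0.4784],
 [0.4784, 1]]


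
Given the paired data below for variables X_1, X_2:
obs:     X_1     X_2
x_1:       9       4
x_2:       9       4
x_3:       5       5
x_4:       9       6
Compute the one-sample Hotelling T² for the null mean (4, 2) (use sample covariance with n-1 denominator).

Step 1 — sample mean vector:
  mean(X_1) = (9 + 9 + 5 + 9) / 4 = 32/4 = 8
  mean(X_2) = (4 + 4 + 5 + 6) / 4 = 19/4 = 4.75
  x̄ = (8, 4.75),  deviation x̄ - mu_0 = (8, 4.75) - (4, 2) = (4, 2.75).

Step 2 — sample covariance matrix, S[i,j] = (1/(n-1)) · Σ_k (x_{k,i} - mean_i) · (x_{k,j} - mean_j), divisor n-1 = 3:
  S[X_1,X_1] = ((1)·(1) + (1)·(1) + (-3)·(-3) + (1)·(1)) / 3 = 12/3 = 4
  S[X_1,X_2] = ((1)·(-0.75) + (1)·(-0.75) + (-3)·(0.25) + (1)·(1.25)) / 3 = -1/3 = -0.3333
  S[X_2,X_2] = ((-0.75)·(-0.75) + (-0.75)·(-0.75) + (0.25)·(0.25) + (1.25)·(1.25)) / 3 = 2.75/3 = 0.9167
  S = [[4, -0.3333],
 [-0.3333, 0.9167]].

Step 3 — invert S. det(S) = 4·0.9167 - (-0.3333)² = 3.5556.
  S^{-1} = (1/det) · [[d, -b], [-b, a]] = [[0.2578, 0.0938],
 [0.0938, 1.125]].

Step 4 — quadratic form (x̄ - mu_0)^T · S^{-1} · (x̄ - mu_0):
  S^{-1} · (x̄ - mu_0) = (1.2891, 3.4688),
  (x̄ - mu_0)^T · [...] = (4)·(1.2891) + (2.75)·(3.4688) = 14.6953.

Step 5 — scale by n: T² = 4 · 14.6953 = 58.7812.

T² ≈ 58.7812


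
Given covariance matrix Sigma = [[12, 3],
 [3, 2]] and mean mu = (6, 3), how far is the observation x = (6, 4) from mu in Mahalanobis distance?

Step 1 — centre the observation: (x - mu) = (0, 1).

Step 2 — invert Sigma. det(Sigma) = 12·2 - (3)² = 15.
  Sigma^{-1} = (1/det) · [[d, -b], [-b, a]] = [[0.1333, -0.2],
 [-0.2, 0.8]].

Step 3 — form the quadratic (x - mu)^T · Sigma^{-1} · (x - mu):
  Sigma^{-1} · (x - mu) = (-0.2, 0.8).
  (x - mu)^T · [Sigma^{-1} · (x - mu)] = (0)·(-0.2) + (1)·(0.8) = 0.8.

Step 4 — take square root: d = √(0.8) ≈ 0.8944.

d(x, mu) = √(0.8) ≈ 0.8944
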